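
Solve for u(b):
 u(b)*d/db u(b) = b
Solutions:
 u(b) = -sqrt(C1 + b^2)
 u(b) = sqrt(C1 + b^2)


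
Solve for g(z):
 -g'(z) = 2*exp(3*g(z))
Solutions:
 g(z) = log((-3^(2/3) - 3*3^(1/6)*I)*(1/(C1 + 2*z))^(1/3)/6)
 g(z) = log((-3^(2/3) + 3*3^(1/6)*I)*(1/(C1 + 2*z))^(1/3)/6)
 g(z) = log(1/(C1 + 6*z))/3


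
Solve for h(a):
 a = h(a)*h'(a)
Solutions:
 h(a) = -sqrt(C1 + a^2)
 h(a) = sqrt(C1 + a^2)


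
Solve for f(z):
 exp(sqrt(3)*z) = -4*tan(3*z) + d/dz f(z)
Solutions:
 f(z) = C1 + sqrt(3)*exp(sqrt(3)*z)/3 - 4*log(cos(3*z))/3


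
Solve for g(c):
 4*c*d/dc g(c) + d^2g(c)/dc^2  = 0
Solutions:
 g(c) = C1 + C2*erf(sqrt(2)*c)


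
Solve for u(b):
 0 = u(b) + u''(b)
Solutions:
 u(b) = C1*sin(b) + C2*cos(b)


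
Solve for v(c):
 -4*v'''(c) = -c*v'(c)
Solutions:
 v(c) = C1 + Integral(C2*airyai(2^(1/3)*c/2) + C3*airybi(2^(1/3)*c/2), c)


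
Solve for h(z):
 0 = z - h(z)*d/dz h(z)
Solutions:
 h(z) = -sqrt(C1 + z^2)
 h(z) = sqrt(C1 + z^2)


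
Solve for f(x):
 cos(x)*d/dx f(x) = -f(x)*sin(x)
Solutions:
 f(x) = C1*cos(x)


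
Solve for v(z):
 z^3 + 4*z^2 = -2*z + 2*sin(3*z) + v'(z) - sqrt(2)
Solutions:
 v(z) = C1 + z^4/4 + 4*z^3/3 + z^2 + sqrt(2)*z + 2*cos(3*z)/3


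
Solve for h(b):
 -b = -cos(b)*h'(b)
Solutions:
 h(b) = C1 + Integral(b/cos(b), b)


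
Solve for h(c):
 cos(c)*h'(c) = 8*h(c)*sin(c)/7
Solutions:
 h(c) = C1/cos(c)^(8/7)


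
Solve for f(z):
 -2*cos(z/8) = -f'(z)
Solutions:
 f(z) = C1 + 16*sin(z/8)


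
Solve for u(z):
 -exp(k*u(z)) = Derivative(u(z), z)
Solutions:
 u(z) = Piecewise((log(1/(C1*k + k*z))/k, Ne(k, 0)), (nan, True))
 u(z) = Piecewise((C1 - z, Eq(k, 0)), (nan, True))


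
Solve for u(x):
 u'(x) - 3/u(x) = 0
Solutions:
 u(x) = -sqrt(C1 + 6*x)
 u(x) = sqrt(C1 + 6*x)


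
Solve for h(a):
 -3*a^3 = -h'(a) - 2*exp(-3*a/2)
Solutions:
 h(a) = C1 + 3*a^4/4 + 4*exp(-3*a/2)/3


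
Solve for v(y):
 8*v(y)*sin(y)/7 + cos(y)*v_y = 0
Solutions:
 v(y) = C1*cos(y)^(8/7)


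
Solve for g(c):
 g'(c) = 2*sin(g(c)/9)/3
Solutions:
 -2*c/3 + 9*log(cos(g(c)/9) - 1)/2 - 9*log(cos(g(c)/9) + 1)/2 = C1


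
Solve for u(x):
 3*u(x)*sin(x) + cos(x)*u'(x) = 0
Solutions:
 u(x) = C1*cos(x)^3


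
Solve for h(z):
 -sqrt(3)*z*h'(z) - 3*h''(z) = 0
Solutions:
 h(z) = C1 + C2*erf(sqrt(2)*3^(3/4)*z/6)


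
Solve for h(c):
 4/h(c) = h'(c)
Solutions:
 h(c) = -sqrt(C1 + 8*c)
 h(c) = sqrt(C1 + 8*c)


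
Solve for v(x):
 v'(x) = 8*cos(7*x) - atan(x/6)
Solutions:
 v(x) = C1 - x*atan(x/6) + 3*log(x^2 + 36) + 8*sin(7*x)/7


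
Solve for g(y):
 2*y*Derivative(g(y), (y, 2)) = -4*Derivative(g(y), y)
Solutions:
 g(y) = C1 + C2/y


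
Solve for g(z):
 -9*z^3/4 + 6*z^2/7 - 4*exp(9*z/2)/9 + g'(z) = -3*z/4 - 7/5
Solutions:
 g(z) = C1 + 9*z^4/16 - 2*z^3/7 - 3*z^2/8 - 7*z/5 + 8*exp(9*z/2)/81


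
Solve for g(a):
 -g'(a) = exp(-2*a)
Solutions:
 g(a) = C1 + exp(-2*a)/2


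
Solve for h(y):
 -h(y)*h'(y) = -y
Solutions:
 h(y) = -sqrt(C1 + y^2)
 h(y) = sqrt(C1 + y^2)


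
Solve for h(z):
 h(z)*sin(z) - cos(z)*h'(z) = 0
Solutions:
 h(z) = C1/cos(z)


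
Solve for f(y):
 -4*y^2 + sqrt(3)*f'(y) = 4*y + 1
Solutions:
 f(y) = C1 + 4*sqrt(3)*y^3/9 + 2*sqrt(3)*y^2/3 + sqrt(3)*y/3


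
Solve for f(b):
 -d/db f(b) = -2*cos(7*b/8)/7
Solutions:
 f(b) = C1 + 16*sin(7*b/8)/49


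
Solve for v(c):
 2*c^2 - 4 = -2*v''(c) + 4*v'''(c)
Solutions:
 v(c) = C1 + C2*c + C3*exp(c/2) - c^4/12 - 2*c^3/3 - 3*c^2


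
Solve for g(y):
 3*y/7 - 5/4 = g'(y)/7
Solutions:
 g(y) = C1 + 3*y^2/2 - 35*y/4


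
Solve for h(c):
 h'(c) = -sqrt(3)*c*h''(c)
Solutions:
 h(c) = C1 + C2*c^(1 - sqrt(3)/3)


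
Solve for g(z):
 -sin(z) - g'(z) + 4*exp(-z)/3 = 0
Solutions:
 g(z) = C1 + cos(z) - 4*exp(-z)/3


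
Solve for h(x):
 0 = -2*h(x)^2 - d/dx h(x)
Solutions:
 h(x) = 1/(C1 + 2*x)


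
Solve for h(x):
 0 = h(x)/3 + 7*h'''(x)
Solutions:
 h(x) = C3*exp(-21^(2/3)*x/21) + (C1*sin(3^(1/6)*7^(2/3)*x/14) + C2*cos(3^(1/6)*7^(2/3)*x/14))*exp(21^(2/3)*x/42)


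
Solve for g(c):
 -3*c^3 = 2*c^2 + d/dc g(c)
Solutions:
 g(c) = C1 - 3*c^4/4 - 2*c^3/3


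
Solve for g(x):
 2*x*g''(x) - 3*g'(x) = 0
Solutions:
 g(x) = C1 + C2*x^(5/2)


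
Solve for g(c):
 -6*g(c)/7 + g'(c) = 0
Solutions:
 g(c) = C1*exp(6*c/7)


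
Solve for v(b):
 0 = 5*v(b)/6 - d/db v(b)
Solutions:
 v(b) = C1*exp(5*b/6)


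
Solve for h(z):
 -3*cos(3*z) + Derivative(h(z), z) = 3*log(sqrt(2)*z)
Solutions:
 h(z) = C1 + 3*z*log(z) - 3*z + 3*z*log(2)/2 + sin(3*z)


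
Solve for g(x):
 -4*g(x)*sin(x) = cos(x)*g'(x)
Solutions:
 g(x) = C1*cos(x)^4


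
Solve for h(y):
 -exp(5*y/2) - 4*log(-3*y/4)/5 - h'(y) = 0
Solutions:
 h(y) = C1 - 4*y*log(-y)/5 + 4*y*(-log(3) + 1 + 2*log(2))/5 - 2*exp(5*y/2)/5


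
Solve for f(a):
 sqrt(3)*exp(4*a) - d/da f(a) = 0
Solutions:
 f(a) = C1 + sqrt(3)*exp(4*a)/4


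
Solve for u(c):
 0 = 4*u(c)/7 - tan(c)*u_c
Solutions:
 u(c) = C1*sin(c)^(4/7)


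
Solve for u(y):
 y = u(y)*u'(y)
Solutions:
 u(y) = -sqrt(C1 + y^2)
 u(y) = sqrt(C1 + y^2)


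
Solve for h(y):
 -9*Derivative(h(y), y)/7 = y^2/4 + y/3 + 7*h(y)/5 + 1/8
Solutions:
 h(y) = C1*exp(-49*y/45) - 5*y^2/28 + 185*y/2058 - 23105/134456


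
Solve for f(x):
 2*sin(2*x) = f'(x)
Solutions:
 f(x) = C1 - cos(2*x)


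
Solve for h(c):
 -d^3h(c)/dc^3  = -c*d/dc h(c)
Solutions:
 h(c) = C1 + Integral(C2*airyai(c) + C3*airybi(c), c)


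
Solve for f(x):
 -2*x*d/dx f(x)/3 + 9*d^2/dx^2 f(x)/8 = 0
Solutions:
 f(x) = C1 + C2*erfi(2*sqrt(6)*x/9)


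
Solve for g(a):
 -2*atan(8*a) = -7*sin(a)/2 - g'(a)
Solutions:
 g(a) = C1 + 2*a*atan(8*a) - log(64*a^2 + 1)/8 + 7*cos(a)/2


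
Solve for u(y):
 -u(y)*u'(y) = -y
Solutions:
 u(y) = -sqrt(C1 + y^2)
 u(y) = sqrt(C1 + y^2)


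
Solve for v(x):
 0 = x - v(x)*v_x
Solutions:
 v(x) = -sqrt(C1 + x^2)
 v(x) = sqrt(C1 + x^2)


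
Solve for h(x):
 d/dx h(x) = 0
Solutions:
 h(x) = C1


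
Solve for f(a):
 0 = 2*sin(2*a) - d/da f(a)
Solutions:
 f(a) = C1 - cos(2*a)


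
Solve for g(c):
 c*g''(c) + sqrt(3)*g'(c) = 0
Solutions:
 g(c) = C1 + C2*c^(1 - sqrt(3))


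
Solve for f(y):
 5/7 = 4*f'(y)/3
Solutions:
 f(y) = C1 + 15*y/28


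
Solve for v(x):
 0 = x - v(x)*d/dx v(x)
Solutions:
 v(x) = -sqrt(C1 + x^2)
 v(x) = sqrt(C1 + x^2)


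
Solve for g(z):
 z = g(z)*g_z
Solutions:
 g(z) = -sqrt(C1 + z^2)
 g(z) = sqrt(C1 + z^2)


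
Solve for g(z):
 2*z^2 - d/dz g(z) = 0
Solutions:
 g(z) = C1 + 2*z^3/3


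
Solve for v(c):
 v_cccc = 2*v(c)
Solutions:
 v(c) = C1*exp(-2^(1/4)*c) + C2*exp(2^(1/4)*c) + C3*sin(2^(1/4)*c) + C4*cos(2^(1/4)*c)


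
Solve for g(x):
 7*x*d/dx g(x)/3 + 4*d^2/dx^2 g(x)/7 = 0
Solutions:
 g(x) = C1 + C2*erf(7*sqrt(6)*x/12)


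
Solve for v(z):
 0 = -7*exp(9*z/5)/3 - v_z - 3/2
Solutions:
 v(z) = C1 - 3*z/2 - 35*exp(9*z/5)/27


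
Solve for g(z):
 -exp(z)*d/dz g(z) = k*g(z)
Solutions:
 g(z) = C1*exp(k*exp(-z))


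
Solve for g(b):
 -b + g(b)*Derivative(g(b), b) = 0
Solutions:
 g(b) = -sqrt(C1 + b^2)
 g(b) = sqrt(C1 + b^2)


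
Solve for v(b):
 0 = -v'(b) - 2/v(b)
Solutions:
 v(b) = -sqrt(C1 - 4*b)
 v(b) = sqrt(C1 - 4*b)


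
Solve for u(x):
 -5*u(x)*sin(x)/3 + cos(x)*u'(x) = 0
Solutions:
 u(x) = C1/cos(x)^(5/3)


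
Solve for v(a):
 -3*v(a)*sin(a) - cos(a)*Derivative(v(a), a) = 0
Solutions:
 v(a) = C1*cos(a)^3


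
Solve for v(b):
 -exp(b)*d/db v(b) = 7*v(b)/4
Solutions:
 v(b) = C1*exp(7*exp(-b)/4)


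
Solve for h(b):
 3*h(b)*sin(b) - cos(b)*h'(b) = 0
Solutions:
 h(b) = C1/cos(b)^3


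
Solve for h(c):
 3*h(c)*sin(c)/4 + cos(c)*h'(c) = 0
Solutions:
 h(c) = C1*cos(c)^(3/4)


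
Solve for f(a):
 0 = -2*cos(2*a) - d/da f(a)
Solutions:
 f(a) = C1 - sin(2*a)


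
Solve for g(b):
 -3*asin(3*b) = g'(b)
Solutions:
 g(b) = C1 - 3*b*asin(3*b) - sqrt(1 - 9*b^2)


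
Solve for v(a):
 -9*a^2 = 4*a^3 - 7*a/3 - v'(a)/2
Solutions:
 v(a) = C1 + 2*a^4 + 6*a^3 - 7*a^2/3


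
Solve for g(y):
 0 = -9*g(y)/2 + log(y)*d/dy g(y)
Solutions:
 g(y) = C1*exp(9*li(y)/2)


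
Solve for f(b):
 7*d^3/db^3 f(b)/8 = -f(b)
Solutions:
 f(b) = C3*exp(-2*7^(2/3)*b/7) + (C1*sin(sqrt(3)*7^(2/3)*b/7) + C2*cos(sqrt(3)*7^(2/3)*b/7))*exp(7^(2/3)*b/7)


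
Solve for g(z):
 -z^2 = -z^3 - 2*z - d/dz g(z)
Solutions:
 g(z) = C1 - z^4/4 + z^3/3 - z^2


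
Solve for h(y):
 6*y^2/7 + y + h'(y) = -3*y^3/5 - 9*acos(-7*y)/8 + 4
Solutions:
 h(y) = C1 - 3*y^4/20 - 2*y^3/7 - y^2/2 - 9*y*acos(-7*y)/8 + 4*y - 9*sqrt(1 - 49*y^2)/56


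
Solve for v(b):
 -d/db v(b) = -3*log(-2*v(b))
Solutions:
 -Integral(1/(log(-_y) + log(2)), (_y, v(b)))/3 = C1 - b


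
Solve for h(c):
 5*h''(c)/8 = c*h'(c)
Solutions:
 h(c) = C1 + C2*erfi(2*sqrt(5)*c/5)


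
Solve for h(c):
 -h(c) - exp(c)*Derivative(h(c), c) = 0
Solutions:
 h(c) = C1*exp(exp(-c))


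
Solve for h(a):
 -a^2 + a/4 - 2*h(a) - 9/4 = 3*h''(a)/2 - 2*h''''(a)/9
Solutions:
 h(a) = C1*exp(-sqrt(6)*a*sqrt(9 + sqrt(145))/4) + C2*exp(sqrt(6)*a*sqrt(9 + sqrt(145))/4) + C3*sin(sqrt(6)*a*sqrt(-9 + sqrt(145))/4) + C4*cos(sqrt(6)*a*sqrt(-9 + sqrt(145))/4) - a^2/2 + a/8 - 3/8


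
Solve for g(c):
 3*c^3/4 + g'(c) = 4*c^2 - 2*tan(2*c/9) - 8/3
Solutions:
 g(c) = C1 - 3*c^4/16 + 4*c^3/3 - 8*c/3 + 9*log(cos(2*c/9))


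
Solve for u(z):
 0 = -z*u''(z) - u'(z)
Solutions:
 u(z) = C1 + C2*log(z)


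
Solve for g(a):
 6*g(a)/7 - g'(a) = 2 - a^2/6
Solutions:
 g(a) = C1*exp(6*a/7) - 7*a^2/36 - 49*a/108 + 1169/648


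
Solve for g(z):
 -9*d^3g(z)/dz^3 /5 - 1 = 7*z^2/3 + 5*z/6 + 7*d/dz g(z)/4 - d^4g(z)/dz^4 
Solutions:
 g(z) = C1 + C2*exp(z*(-(5*sqrt(45745) + 1091)^(1/3) - 36/(5*sqrt(45745) + 1091)^(1/3) + 12)/20)*sin(sqrt(3)*z*(-(5*sqrt(45745) + 1091)^(1/3) + 36/(5*sqrt(45745) + 1091)^(1/3))/20) + C3*exp(z*(-(5*sqrt(45745) + 1091)^(1/3) - 36/(5*sqrt(45745) + 1091)^(1/3) + 12)/20)*cos(sqrt(3)*z*(-(5*sqrt(45745) + 1091)^(1/3) + 36/(5*sqrt(45745) + 1091)^(1/3))/20) + C4*exp(z*(36/(5*sqrt(45745) + 1091)^(1/3) + 6 + (5*sqrt(45745) + 1091)^(1/3))/10) - 4*z^3/9 - 5*z^2/21 + 76*z/35


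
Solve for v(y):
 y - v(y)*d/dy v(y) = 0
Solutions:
 v(y) = -sqrt(C1 + y^2)
 v(y) = sqrt(C1 + y^2)


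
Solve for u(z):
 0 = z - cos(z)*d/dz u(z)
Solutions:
 u(z) = C1 + Integral(z/cos(z), z)


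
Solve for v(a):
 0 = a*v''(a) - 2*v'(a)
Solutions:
 v(a) = C1 + C2*a^3


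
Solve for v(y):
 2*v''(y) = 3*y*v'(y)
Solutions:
 v(y) = C1 + C2*erfi(sqrt(3)*y/2)


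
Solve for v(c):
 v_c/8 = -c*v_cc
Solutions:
 v(c) = C1 + C2*c^(7/8)


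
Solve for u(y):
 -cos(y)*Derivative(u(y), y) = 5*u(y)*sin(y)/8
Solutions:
 u(y) = C1*cos(y)^(5/8)


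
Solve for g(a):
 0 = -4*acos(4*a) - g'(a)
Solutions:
 g(a) = C1 - 4*a*acos(4*a) + sqrt(1 - 16*a^2)


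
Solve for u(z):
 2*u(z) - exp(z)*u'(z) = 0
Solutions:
 u(z) = C1*exp(-2*exp(-z))


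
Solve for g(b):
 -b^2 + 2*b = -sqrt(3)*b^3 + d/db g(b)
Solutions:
 g(b) = C1 + sqrt(3)*b^4/4 - b^3/3 + b^2


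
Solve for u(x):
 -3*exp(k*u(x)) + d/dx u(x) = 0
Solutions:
 u(x) = Piecewise((log(-1/(C1*k + 3*k*x))/k, Ne(k, 0)), (nan, True))
 u(x) = Piecewise((C1 + 3*x, Eq(k, 0)), (nan, True))


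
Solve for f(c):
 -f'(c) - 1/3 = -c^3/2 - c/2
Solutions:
 f(c) = C1 + c^4/8 + c^2/4 - c/3


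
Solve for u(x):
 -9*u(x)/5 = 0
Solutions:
 u(x) = 0


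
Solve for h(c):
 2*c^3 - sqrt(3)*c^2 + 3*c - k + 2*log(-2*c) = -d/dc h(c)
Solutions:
 h(c) = C1 - c^4/2 + sqrt(3)*c^3/3 - 3*c^2/2 + c*(k - 2*log(2) + 2) - 2*c*log(-c)


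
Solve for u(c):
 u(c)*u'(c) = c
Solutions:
 u(c) = -sqrt(C1 + c^2)
 u(c) = sqrt(C1 + c^2)


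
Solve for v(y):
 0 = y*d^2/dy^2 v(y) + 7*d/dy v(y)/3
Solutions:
 v(y) = C1 + C2/y^(4/3)


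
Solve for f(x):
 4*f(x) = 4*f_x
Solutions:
 f(x) = C1*exp(x)


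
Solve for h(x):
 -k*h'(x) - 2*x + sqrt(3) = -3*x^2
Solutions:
 h(x) = C1 + x^3/k - x^2/k + sqrt(3)*x/k


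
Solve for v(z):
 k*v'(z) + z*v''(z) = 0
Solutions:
 v(z) = C1 + z^(1 - re(k))*(C2*sin(log(z)*Abs(im(k))) + C3*cos(log(z)*im(k)))


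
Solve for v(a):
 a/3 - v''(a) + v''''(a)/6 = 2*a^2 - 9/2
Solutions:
 v(a) = C1 + C2*a + C3*exp(-sqrt(6)*a) + C4*exp(sqrt(6)*a) - a^4/6 + a^3/18 + 23*a^2/12


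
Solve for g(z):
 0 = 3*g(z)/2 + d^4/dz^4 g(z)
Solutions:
 g(z) = (C1*sin(6^(1/4)*z/2) + C2*cos(6^(1/4)*z/2))*exp(-6^(1/4)*z/2) + (C3*sin(6^(1/4)*z/2) + C4*cos(6^(1/4)*z/2))*exp(6^(1/4)*z/2)


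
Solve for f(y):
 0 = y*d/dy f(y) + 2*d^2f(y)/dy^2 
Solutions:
 f(y) = C1 + C2*erf(y/2)


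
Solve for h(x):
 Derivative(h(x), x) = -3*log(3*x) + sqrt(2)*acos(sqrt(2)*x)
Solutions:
 h(x) = C1 - 3*x*log(x) - 3*x*log(3) + 3*x + sqrt(2)*(x*acos(sqrt(2)*x) - sqrt(2)*sqrt(1 - 2*x^2)/2)


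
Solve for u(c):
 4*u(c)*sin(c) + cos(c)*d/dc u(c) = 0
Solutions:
 u(c) = C1*cos(c)^4


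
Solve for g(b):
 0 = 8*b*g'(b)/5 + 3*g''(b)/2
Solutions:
 g(b) = C1 + C2*erf(2*sqrt(30)*b/15)


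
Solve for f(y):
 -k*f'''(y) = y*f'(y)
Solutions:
 f(y) = C1 + Integral(C2*airyai(y*(-1/k)^(1/3)) + C3*airybi(y*(-1/k)^(1/3)), y)


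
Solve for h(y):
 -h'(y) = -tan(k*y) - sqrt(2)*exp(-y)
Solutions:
 h(y) = C1 - Piecewise((sqrt(2)*exp(-y) - log(tan(k*y)^2 + 1)/(2*k), Ne(k, 0)), (sqrt(2)*exp(-y), True))


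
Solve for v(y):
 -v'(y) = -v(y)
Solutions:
 v(y) = C1*exp(y)


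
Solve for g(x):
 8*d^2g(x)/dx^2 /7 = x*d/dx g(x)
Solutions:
 g(x) = C1 + C2*erfi(sqrt(7)*x/4)


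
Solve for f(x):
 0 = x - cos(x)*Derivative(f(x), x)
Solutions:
 f(x) = C1 + Integral(x/cos(x), x)


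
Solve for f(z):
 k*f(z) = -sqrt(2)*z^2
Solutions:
 f(z) = -sqrt(2)*z^2/k


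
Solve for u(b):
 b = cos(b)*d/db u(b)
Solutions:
 u(b) = C1 + Integral(b/cos(b), b)


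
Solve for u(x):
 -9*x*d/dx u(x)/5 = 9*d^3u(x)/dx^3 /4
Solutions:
 u(x) = C1 + Integral(C2*airyai(-10^(2/3)*x/5) + C3*airybi(-10^(2/3)*x/5), x)


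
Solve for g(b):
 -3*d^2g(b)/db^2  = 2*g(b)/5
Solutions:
 g(b) = C1*sin(sqrt(30)*b/15) + C2*cos(sqrt(30)*b/15)


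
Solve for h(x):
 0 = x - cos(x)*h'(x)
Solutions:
 h(x) = C1 + Integral(x/cos(x), x)


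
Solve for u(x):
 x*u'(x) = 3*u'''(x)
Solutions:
 u(x) = C1 + Integral(C2*airyai(3^(2/3)*x/3) + C3*airybi(3^(2/3)*x/3), x)


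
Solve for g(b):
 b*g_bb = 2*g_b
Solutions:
 g(b) = C1 + C2*b^3


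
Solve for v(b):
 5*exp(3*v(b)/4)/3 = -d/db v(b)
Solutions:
 v(b) = 4*log(1/(C1 + 5*b))/3 + 8*log(2)/3
 v(b) = 4*log(2^(2/3)*(-1 - sqrt(3)*I)*(1/(C1 + 5*b))^(1/3)/2)
 v(b) = 4*log(2^(2/3)*(-1 + sqrt(3)*I)*(1/(C1 + 5*b))^(1/3)/2)


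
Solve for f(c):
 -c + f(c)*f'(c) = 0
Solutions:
 f(c) = -sqrt(C1 + c^2)
 f(c) = sqrt(C1 + c^2)


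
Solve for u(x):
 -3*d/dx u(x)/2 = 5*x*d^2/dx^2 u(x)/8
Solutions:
 u(x) = C1 + C2/x^(7/5)


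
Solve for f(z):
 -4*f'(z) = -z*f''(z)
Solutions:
 f(z) = C1 + C2*z^5


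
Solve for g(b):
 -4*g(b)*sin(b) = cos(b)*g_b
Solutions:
 g(b) = C1*cos(b)^4


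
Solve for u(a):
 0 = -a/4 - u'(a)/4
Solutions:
 u(a) = C1 - a^2/2


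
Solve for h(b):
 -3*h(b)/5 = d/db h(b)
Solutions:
 h(b) = C1*exp(-3*b/5)


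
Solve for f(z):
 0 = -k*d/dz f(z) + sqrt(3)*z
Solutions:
 f(z) = C1 + sqrt(3)*z^2/(2*k)


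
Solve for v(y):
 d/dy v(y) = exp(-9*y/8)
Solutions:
 v(y) = C1 - 8*exp(-9*y/8)/9


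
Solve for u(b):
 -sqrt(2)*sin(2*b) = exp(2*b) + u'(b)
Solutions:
 u(b) = C1 - exp(2*b)/2 + sqrt(2)*cos(2*b)/2


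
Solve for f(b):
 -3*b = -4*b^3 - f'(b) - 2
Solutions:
 f(b) = C1 - b^4 + 3*b^2/2 - 2*b


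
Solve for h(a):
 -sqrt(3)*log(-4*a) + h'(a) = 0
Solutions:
 h(a) = C1 + sqrt(3)*a*log(-a) + sqrt(3)*a*(-1 + 2*log(2))


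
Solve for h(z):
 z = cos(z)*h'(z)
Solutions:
 h(z) = C1 + Integral(z/cos(z), z)


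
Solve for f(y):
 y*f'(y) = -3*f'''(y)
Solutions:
 f(y) = C1 + Integral(C2*airyai(-3^(2/3)*y/3) + C3*airybi(-3^(2/3)*y/3), y)


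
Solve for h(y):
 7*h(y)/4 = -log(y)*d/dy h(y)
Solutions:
 h(y) = C1*exp(-7*li(y)/4)


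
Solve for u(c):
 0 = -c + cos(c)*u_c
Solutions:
 u(c) = C1 + Integral(c/cos(c), c)


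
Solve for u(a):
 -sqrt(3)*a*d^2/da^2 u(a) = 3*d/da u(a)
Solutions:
 u(a) = C1 + C2*a^(1 - sqrt(3))


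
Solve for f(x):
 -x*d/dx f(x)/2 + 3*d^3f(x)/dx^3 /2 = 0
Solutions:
 f(x) = C1 + Integral(C2*airyai(3^(2/3)*x/3) + C3*airybi(3^(2/3)*x/3), x)


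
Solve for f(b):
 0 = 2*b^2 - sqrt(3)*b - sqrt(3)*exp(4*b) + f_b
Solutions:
 f(b) = C1 - 2*b^3/3 + sqrt(3)*b^2/2 + sqrt(3)*exp(4*b)/4


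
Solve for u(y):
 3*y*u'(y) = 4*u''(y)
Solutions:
 u(y) = C1 + C2*erfi(sqrt(6)*y/4)


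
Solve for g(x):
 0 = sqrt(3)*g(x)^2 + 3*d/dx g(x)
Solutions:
 g(x) = 3/(C1 + sqrt(3)*x)


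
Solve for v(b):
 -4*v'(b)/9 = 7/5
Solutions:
 v(b) = C1 - 63*b/20


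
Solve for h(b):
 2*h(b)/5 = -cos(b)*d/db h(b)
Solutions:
 h(b) = C1*(sin(b) - 1)^(1/5)/(sin(b) + 1)^(1/5)


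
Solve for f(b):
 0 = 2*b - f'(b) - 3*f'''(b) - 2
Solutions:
 f(b) = C1 + C2*sin(sqrt(3)*b/3) + C3*cos(sqrt(3)*b/3) + b^2 - 2*b


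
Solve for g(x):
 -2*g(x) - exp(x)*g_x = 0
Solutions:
 g(x) = C1*exp(2*exp(-x))


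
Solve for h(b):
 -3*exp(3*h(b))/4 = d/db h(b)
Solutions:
 h(b) = log(1/(C1 + 9*b))/3 + 2*log(2)/3
 h(b) = log((-6^(2/3) - 3*2^(2/3)*3^(1/6)*I)*(1/(C1 + 3*b))^(1/3)/6)
 h(b) = log((-6^(2/3) + 3*2^(2/3)*3^(1/6)*I)*(1/(C1 + 3*b))^(1/3)/6)


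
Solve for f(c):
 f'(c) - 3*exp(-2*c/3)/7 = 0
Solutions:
 f(c) = C1 - 9*exp(-2*c/3)/14


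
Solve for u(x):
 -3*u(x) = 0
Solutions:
 u(x) = 0


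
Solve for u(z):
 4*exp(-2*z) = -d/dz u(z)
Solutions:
 u(z) = C1 + 2*exp(-2*z)


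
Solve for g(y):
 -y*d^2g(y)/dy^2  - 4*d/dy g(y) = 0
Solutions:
 g(y) = C1 + C2/y^3


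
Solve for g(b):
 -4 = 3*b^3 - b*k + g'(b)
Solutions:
 g(b) = C1 - 3*b^4/4 + b^2*k/2 - 4*b


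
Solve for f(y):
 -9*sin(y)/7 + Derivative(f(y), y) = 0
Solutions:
 f(y) = C1 - 9*cos(y)/7


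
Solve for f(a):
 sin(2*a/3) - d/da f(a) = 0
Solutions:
 f(a) = C1 - 3*cos(2*a/3)/2


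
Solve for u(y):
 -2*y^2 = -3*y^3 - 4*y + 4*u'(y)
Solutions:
 u(y) = C1 + 3*y^4/16 - y^3/6 + y^2/2


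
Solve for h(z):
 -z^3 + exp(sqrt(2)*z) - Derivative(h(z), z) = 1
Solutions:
 h(z) = C1 - z^4/4 - z + sqrt(2)*exp(sqrt(2)*z)/2


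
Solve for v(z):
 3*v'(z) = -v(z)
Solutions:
 v(z) = C1*exp(-z/3)


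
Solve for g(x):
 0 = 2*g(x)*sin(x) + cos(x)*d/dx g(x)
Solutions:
 g(x) = C1*cos(x)^2


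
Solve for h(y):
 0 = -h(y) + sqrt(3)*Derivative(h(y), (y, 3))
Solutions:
 h(y) = C3*exp(3^(5/6)*y/3) + (C1*sin(3^(1/3)*y/2) + C2*cos(3^(1/3)*y/2))*exp(-3^(5/6)*y/6)


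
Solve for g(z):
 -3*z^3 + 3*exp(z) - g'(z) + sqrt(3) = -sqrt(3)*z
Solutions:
 g(z) = C1 - 3*z^4/4 + sqrt(3)*z^2/2 + sqrt(3)*z + 3*exp(z)


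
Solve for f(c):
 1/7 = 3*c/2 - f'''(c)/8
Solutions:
 f(c) = C1 + C2*c + C3*c^2 + c^4/2 - 4*c^3/21


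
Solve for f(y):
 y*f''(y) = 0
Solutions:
 f(y) = C1 + C2*y


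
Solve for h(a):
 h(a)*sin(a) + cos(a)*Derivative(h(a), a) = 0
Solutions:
 h(a) = C1*cos(a)


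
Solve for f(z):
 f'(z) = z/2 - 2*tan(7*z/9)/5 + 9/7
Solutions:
 f(z) = C1 + z^2/4 + 9*z/7 + 18*log(cos(7*z/9))/35


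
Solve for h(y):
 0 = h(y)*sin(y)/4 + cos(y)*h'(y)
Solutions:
 h(y) = C1*cos(y)^(1/4)


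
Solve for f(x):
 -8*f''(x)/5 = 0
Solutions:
 f(x) = C1 + C2*x


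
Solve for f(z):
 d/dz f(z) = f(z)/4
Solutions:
 f(z) = C1*exp(z/4)


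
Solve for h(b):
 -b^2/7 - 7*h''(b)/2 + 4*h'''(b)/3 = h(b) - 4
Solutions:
 h(b) = C1*exp(b*(-(8*sqrt(2634) + 535)^(1/3) - 49/(8*sqrt(2634) + 535)^(1/3) + 14)/16)*sin(sqrt(3)*b*(-(8*sqrt(2634) + 535)^(1/3) + 49/(8*sqrt(2634) + 535)^(1/3))/16) + C2*exp(b*(-(8*sqrt(2634) + 535)^(1/3) - 49/(8*sqrt(2634) + 535)^(1/3) + 14)/16)*cos(sqrt(3)*b*(-(8*sqrt(2634) + 535)^(1/3) + 49/(8*sqrt(2634) + 535)^(1/3))/16) + C3*exp(b*(49/(8*sqrt(2634) + 535)^(1/3) + 7 + (8*sqrt(2634) + 535)^(1/3))/8) - b^2/7 + 5


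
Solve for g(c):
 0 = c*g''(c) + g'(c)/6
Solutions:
 g(c) = C1 + C2*c^(5/6)


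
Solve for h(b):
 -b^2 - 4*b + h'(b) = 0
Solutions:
 h(b) = C1 + b^3/3 + 2*b^2


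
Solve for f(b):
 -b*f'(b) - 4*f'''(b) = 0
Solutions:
 f(b) = C1 + Integral(C2*airyai(-2^(1/3)*b/2) + C3*airybi(-2^(1/3)*b/2), b)


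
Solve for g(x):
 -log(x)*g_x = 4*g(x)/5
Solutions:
 g(x) = C1*exp(-4*li(x)/5)


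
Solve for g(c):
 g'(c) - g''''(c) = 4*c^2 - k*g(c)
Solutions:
 g(c) = C1*exp(c*Piecewise((-sqrt(-(-1)^(1/3))/2 - sqrt(-2/sqrt(-(-1)^(1/3)) + (-1)^(1/3))/2, Eq(k, 0)), (-sqrt(-2*k/(3*(sqrt(k^3/27 + 1/256) + 1/16)^(1/3)) + 2*(sqrt(k^3/27 + 1/256) + 1/16)^(1/3))/2 - sqrt(2*k/(3*(sqrt(k^3/27 + 1/256) + 1/16)^(1/3)) - 2*(sqrt(k^3/27 + 1/256) + 1/16)^(1/3) - 2/sqrt(-2*k/(3*(sqrt(k^3/27 + 1/256) + 1/16)^(1/3)) + 2*(sqrt(k^3/27 + 1/256) + 1/16)^(1/3)))/2, True))) + C2*exp(c*Piecewise((sqrt(-(-1)^(1/3))/2 + sqrt((-1)^(1/3) + 2/sqrt(-(-1)^(1/3)))/2, Eq(k, 0)), (sqrt(-2*k/(3*(sqrt(k^3/27 + 1/256) + 1/16)^(1/3)) + 2*(sqrt(k^3/27 + 1/256) + 1/16)^(1/3))/2 + sqrt(2*k/(3*(sqrt(k^3/27 + 1/256) + 1/16)^(1/3)) - 2*(sqrt(k^3/27 + 1/256) + 1/16)^(1/3) + 2/sqrt(-2*k/(3*(sqrt(k^3/27 + 1/256) + 1/16)^(1/3)) + 2*(sqrt(k^3/27 + 1/256) + 1/16)^(1/3)))/2, True))) + C3*exp(c*Piecewise((-sqrt((-1)^(1/3) + 2/sqrt(-(-1)^(1/3)))/2 + sqrt(-(-1)^(1/3))/2, Eq(k, 0)), (sqrt(-2*k/(3*(sqrt(k^3/27 + 1/256) + 1/16)^(1/3)) + 2*(sqrt(k^3/27 + 1/256) + 1/16)^(1/3))/2 - sqrt(2*k/(3*(sqrt(k^3/27 + 1/256) + 1/16)^(1/3)) - 2*(sqrt(k^3/27 + 1/256) + 1/16)^(1/3) + 2/sqrt(-2*k/(3*(sqrt(k^3/27 + 1/256) + 1/16)^(1/3)) + 2*(sqrt(k^3/27 + 1/256) + 1/16)^(1/3)))/2, True))) + C4*exp(c*Piecewise((sqrt(-2/sqrt(-(-1)^(1/3)) + (-1)^(1/3))/2 - sqrt(-(-1)^(1/3))/2, Eq(k, 0)), (-sqrt(-2*k/(3*(sqrt(k^3/27 + 1/256) + 1/16)^(1/3)) + 2*(sqrt(k^3/27 + 1/256) + 1/16)^(1/3))/2 + sqrt(2*k/(3*(sqrt(k^3/27 + 1/256) + 1/16)^(1/3)) - 2*(sqrt(k^3/27 + 1/256) + 1/16)^(1/3) - 2/sqrt(-2*k/(3*(sqrt(k^3/27 + 1/256) + 1/16)^(1/3)) + 2*(sqrt(k^3/27 + 1/256) + 1/16)^(1/3)))/2, True))) + 4*c^2/k - 8*c/k^2 + 8/k^3


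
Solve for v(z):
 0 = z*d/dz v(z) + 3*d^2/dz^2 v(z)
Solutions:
 v(z) = C1 + C2*erf(sqrt(6)*z/6)


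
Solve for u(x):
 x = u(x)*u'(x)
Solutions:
 u(x) = -sqrt(C1 + x^2)
 u(x) = sqrt(C1 + x^2)


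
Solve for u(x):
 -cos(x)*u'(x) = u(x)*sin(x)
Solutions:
 u(x) = C1*cos(x)


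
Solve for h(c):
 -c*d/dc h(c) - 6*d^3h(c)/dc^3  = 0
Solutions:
 h(c) = C1 + Integral(C2*airyai(-6^(2/3)*c/6) + C3*airybi(-6^(2/3)*c/6), c)


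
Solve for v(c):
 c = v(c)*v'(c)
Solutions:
 v(c) = -sqrt(C1 + c^2)
 v(c) = sqrt(C1 + c^2)


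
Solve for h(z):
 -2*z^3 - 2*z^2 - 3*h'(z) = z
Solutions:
 h(z) = C1 - z^4/6 - 2*z^3/9 - z^2/6


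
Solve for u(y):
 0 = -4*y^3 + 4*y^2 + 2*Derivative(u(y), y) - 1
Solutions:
 u(y) = C1 + y^4/2 - 2*y^3/3 + y/2


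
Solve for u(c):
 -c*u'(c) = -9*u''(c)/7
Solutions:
 u(c) = C1 + C2*erfi(sqrt(14)*c/6)


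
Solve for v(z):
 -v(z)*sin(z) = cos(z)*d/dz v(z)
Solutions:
 v(z) = C1*cos(z)


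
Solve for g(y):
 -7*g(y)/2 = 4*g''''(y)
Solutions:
 g(y) = (C1*sin(2^(3/4)*7^(1/4)*y/4) + C2*cos(2^(3/4)*7^(1/4)*y/4))*exp(-2^(3/4)*7^(1/4)*y/4) + (C3*sin(2^(3/4)*7^(1/4)*y/4) + C4*cos(2^(3/4)*7^(1/4)*y/4))*exp(2^(3/4)*7^(1/4)*y/4)


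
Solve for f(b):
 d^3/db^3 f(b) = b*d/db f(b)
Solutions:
 f(b) = C1 + Integral(C2*airyai(b) + C3*airybi(b), b)


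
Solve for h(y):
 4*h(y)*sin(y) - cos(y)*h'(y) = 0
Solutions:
 h(y) = C1/cos(y)^4


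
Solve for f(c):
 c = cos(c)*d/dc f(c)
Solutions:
 f(c) = C1 + Integral(c/cos(c), c)


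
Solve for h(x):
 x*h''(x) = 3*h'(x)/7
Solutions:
 h(x) = C1 + C2*x^(10/7)


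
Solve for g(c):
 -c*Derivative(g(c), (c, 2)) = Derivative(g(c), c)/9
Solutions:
 g(c) = C1 + C2*c^(8/9)


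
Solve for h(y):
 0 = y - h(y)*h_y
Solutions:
 h(y) = -sqrt(C1 + y^2)
 h(y) = sqrt(C1 + y^2)


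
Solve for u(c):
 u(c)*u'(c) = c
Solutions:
 u(c) = -sqrt(C1 + c^2)
 u(c) = sqrt(C1 + c^2)


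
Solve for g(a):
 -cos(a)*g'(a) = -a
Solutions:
 g(a) = C1 + Integral(a/cos(a), a)


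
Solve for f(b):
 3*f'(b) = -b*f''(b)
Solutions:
 f(b) = C1 + C2/b^2


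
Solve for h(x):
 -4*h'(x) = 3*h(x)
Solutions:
 h(x) = C1*exp(-3*x/4)


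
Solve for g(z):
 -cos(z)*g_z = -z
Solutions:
 g(z) = C1 + Integral(z/cos(z), z)


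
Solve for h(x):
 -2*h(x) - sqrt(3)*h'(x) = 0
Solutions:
 h(x) = C1*exp(-2*sqrt(3)*x/3)


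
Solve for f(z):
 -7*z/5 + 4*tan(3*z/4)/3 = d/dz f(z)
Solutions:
 f(z) = C1 - 7*z^2/10 - 16*log(cos(3*z/4))/9


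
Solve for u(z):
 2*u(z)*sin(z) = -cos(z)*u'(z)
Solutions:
 u(z) = C1*cos(z)^2


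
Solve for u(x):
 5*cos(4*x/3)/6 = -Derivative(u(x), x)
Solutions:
 u(x) = C1 - 5*sin(4*x/3)/8


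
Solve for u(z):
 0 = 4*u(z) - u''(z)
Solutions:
 u(z) = C1*exp(-2*z) + C2*exp(2*z)


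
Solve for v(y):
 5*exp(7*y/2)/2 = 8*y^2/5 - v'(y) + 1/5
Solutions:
 v(y) = C1 + 8*y^3/15 + y/5 - 5*exp(7*y/2)/7


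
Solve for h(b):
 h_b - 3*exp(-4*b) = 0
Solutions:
 h(b) = C1 - 3*exp(-4*b)/4


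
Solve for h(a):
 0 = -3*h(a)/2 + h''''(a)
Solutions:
 h(a) = C1*exp(-2^(3/4)*3^(1/4)*a/2) + C2*exp(2^(3/4)*3^(1/4)*a/2) + C3*sin(2^(3/4)*3^(1/4)*a/2) + C4*cos(2^(3/4)*3^(1/4)*a/2)


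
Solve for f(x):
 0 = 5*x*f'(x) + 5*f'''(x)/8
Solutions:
 f(x) = C1 + Integral(C2*airyai(-2*x) + C3*airybi(-2*x), x)


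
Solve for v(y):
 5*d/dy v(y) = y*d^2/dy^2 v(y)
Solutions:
 v(y) = C1 + C2*y^6


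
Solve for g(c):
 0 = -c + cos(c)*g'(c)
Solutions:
 g(c) = C1 + Integral(c/cos(c), c)


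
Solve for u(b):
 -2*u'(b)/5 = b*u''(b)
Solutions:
 u(b) = C1 + C2*b^(3/5)


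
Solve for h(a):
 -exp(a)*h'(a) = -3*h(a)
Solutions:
 h(a) = C1*exp(-3*exp(-a))


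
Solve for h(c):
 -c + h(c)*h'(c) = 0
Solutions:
 h(c) = -sqrt(C1 + c^2)
 h(c) = sqrt(C1 + c^2)


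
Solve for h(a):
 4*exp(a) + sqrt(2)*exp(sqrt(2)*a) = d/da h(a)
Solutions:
 h(a) = C1 + 4*exp(a) + exp(sqrt(2)*a)


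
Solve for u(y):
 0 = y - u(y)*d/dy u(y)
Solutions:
 u(y) = -sqrt(C1 + y^2)
 u(y) = sqrt(C1 + y^2)


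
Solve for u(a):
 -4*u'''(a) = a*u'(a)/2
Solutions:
 u(a) = C1 + Integral(C2*airyai(-a/2) + C3*airybi(-a/2), a)


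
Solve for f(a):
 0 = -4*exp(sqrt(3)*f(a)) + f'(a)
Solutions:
 f(a) = sqrt(3)*(2*log(-1/(C1 + 4*a)) - log(3))/6


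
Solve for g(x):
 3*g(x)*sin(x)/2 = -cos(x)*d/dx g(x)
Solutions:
 g(x) = C1*cos(x)^(3/2)


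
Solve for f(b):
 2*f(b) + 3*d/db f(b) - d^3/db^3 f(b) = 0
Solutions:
 f(b) = C3*exp(2*b) + (C1 + C2*b)*exp(-b)


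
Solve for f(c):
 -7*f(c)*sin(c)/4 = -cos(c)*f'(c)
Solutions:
 f(c) = C1/cos(c)^(7/4)


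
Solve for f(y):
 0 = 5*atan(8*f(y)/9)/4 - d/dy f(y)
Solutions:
 Integral(1/atan(8*_y/9), (_y, f(y))) = C1 + 5*y/4


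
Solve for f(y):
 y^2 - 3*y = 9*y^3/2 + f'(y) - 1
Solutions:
 f(y) = C1 - 9*y^4/8 + y^3/3 - 3*y^2/2 + y


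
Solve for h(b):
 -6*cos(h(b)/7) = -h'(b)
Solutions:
 -6*b - 7*log(sin(h(b)/7) - 1)/2 + 7*log(sin(h(b)/7) + 1)/2 = C1


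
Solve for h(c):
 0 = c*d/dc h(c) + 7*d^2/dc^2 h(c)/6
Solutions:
 h(c) = C1 + C2*erf(sqrt(21)*c/7)


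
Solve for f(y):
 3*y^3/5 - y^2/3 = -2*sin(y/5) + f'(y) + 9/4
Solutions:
 f(y) = C1 + 3*y^4/20 - y^3/9 - 9*y/4 - 10*cos(y/5)


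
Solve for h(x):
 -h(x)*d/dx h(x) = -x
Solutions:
 h(x) = -sqrt(C1 + x^2)
 h(x) = sqrt(C1 + x^2)


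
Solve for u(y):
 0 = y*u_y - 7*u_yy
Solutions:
 u(y) = C1 + C2*erfi(sqrt(14)*y/14)


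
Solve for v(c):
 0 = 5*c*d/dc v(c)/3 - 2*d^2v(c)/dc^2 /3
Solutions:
 v(c) = C1 + C2*erfi(sqrt(5)*c/2)


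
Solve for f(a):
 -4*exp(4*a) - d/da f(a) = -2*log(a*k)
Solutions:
 f(a) = C1 + 2*a*log(a*k) - 2*a - exp(4*a)


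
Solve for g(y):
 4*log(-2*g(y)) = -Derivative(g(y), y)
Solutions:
 Integral(1/(log(-_y) + log(2)), (_y, g(y)))/4 = C1 - y


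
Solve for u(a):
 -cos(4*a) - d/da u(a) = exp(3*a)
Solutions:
 u(a) = C1 - exp(3*a)/3 - sin(4*a)/4


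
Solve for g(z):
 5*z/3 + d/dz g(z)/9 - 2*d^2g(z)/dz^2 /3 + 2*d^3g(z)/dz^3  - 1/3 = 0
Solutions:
 g(z) = C1 - 15*z^2/2 - 87*z + (C2*sin(z/6) + C3*cos(z/6))*exp(z/6)


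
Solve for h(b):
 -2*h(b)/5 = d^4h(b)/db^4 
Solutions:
 h(b) = (C1*sin(10^(3/4)*b/10) + C2*cos(10^(3/4)*b/10))*exp(-10^(3/4)*b/10) + (C3*sin(10^(3/4)*b/10) + C4*cos(10^(3/4)*b/10))*exp(10^(3/4)*b/10)


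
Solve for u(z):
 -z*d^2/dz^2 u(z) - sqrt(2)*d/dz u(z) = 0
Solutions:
 u(z) = C1 + C2*z^(1 - sqrt(2))


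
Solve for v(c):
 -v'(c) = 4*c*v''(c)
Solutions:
 v(c) = C1 + C2*c^(3/4)


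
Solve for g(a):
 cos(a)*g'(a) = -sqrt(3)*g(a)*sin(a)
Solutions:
 g(a) = C1*cos(a)^(sqrt(3))


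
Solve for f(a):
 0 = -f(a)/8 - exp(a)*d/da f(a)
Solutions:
 f(a) = C1*exp(exp(-a)/8)


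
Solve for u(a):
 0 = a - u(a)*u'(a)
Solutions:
 u(a) = -sqrt(C1 + a^2)
 u(a) = sqrt(C1 + a^2)


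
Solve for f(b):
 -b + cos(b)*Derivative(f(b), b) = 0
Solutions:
 f(b) = C1 + Integral(b/cos(b), b)


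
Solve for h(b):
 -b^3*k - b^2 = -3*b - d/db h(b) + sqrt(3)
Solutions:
 h(b) = C1 + b^4*k/4 + b^3/3 - 3*b^2/2 + sqrt(3)*b


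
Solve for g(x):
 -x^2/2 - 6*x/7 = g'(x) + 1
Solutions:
 g(x) = C1 - x^3/6 - 3*x^2/7 - x


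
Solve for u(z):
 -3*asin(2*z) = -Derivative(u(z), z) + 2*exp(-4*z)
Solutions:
 u(z) = C1 + 3*z*asin(2*z) + 3*sqrt(1 - 4*z^2)/2 - exp(-4*z)/2


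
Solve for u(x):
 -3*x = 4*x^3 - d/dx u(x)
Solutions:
 u(x) = C1 + x^4 + 3*x^2/2


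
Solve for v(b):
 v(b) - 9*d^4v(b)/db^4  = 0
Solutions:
 v(b) = C1*exp(-sqrt(3)*b/3) + C2*exp(sqrt(3)*b/3) + C3*sin(sqrt(3)*b/3) + C4*cos(sqrt(3)*b/3)


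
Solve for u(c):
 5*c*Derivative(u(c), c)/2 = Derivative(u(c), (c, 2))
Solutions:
 u(c) = C1 + C2*erfi(sqrt(5)*c/2)


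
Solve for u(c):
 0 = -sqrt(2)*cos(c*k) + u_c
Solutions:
 u(c) = C1 + sqrt(2)*sin(c*k)/k


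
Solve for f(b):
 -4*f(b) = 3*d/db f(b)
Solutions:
 f(b) = C1*exp(-4*b/3)


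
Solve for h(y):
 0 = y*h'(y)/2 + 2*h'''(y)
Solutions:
 h(y) = C1 + Integral(C2*airyai(-2^(1/3)*y/2) + C3*airybi(-2^(1/3)*y/2), y)


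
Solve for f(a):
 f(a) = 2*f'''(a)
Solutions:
 f(a) = C3*exp(2^(2/3)*a/2) + (C1*sin(2^(2/3)*sqrt(3)*a/4) + C2*cos(2^(2/3)*sqrt(3)*a/4))*exp(-2^(2/3)*a/4)


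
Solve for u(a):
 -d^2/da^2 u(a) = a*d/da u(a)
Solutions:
 u(a) = C1 + C2*erf(sqrt(2)*a/2)


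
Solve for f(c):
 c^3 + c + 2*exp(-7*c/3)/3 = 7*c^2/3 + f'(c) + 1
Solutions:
 f(c) = C1 + c^4/4 - 7*c^3/9 + c^2/2 - c - 2*exp(-7*c/3)/7


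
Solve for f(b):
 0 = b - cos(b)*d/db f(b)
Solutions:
 f(b) = C1 + Integral(b/cos(b), b)


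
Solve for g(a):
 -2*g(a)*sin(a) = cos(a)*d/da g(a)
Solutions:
 g(a) = C1*cos(a)^2


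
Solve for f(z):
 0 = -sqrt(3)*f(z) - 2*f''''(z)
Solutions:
 f(z) = (C1*sin(2^(1/4)*3^(1/8)*z/2) + C2*cos(2^(1/4)*3^(1/8)*z/2))*exp(-2^(1/4)*3^(1/8)*z/2) + (C3*sin(2^(1/4)*3^(1/8)*z/2) + C4*cos(2^(1/4)*3^(1/8)*z/2))*exp(2^(1/4)*3^(1/8)*z/2)


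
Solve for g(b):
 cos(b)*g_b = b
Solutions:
 g(b) = C1 + Integral(b/cos(b), b)


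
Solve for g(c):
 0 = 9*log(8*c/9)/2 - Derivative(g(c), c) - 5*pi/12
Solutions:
 g(c) = C1 + 9*c*log(c)/2 - 9*c*log(3) - 9*c/2 - 5*pi*c/12 + 27*c*log(2)/2


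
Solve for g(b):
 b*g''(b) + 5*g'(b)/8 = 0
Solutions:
 g(b) = C1 + C2*b^(3/8)


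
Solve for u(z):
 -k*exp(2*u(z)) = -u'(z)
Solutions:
 u(z) = log(-sqrt(-1/(C1 + k*z))) - log(2)/2
 u(z) = log(-1/(C1 + k*z))/2 - log(2)/2


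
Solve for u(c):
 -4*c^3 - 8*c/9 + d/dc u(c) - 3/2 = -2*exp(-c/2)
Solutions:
 u(c) = C1 + c^4 + 4*c^2/9 + 3*c/2 + 4*exp(-c/2)


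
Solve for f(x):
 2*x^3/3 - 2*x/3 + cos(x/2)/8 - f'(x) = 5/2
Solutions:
 f(x) = C1 + x^4/6 - x^2/3 - 5*x/2 + sin(x/2)/4


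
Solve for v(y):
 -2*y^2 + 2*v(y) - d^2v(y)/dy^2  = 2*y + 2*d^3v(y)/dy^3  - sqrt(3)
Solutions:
 v(y) = C1*exp(-y*((6*sqrt(318) + 107)^(-1/3) + 2 + (6*sqrt(318) + 107)^(1/3))/12)*sin(sqrt(3)*y*(-(6*sqrt(318) + 107)^(1/3) + (6*sqrt(318) + 107)^(-1/3))/12) + C2*exp(-y*((6*sqrt(318) + 107)^(-1/3) + 2 + (6*sqrt(318) + 107)^(1/3))/12)*cos(sqrt(3)*y*(-(6*sqrt(318) + 107)^(1/3) + (6*sqrt(318) + 107)^(-1/3))/12) + C3*exp(y*(-1 + (6*sqrt(318) + 107)^(-1/3) + (6*sqrt(318) + 107)^(1/3))/6) + y^2 + y - sqrt(3)/2 + 1


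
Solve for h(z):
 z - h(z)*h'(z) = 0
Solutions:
 h(z) = -sqrt(C1 + z^2)
 h(z) = sqrt(C1 + z^2)


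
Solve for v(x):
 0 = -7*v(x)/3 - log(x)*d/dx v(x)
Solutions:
 v(x) = C1*exp(-7*li(x)/3)


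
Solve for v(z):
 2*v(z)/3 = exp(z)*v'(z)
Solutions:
 v(z) = C1*exp(-2*exp(-z)/3)


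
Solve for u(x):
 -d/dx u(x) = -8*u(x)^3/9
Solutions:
 u(x) = -3*sqrt(2)*sqrt(-1/(C1 + 8*x))/2
 u(x) = 3*sqrt(2)*sqrt(-1/(C1 + 8*x))/2


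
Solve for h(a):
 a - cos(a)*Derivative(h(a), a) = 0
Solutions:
 h(a) = C1 + Integral(a/cos(a), a)


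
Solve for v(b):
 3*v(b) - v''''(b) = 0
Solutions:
 v(b) = C1*exp(-3^(1/4)*b) + C2*exp(3^(1/4)*b) + C3*sin(3^(1/4)*b) + C4*cos(3^(1/4)*b)


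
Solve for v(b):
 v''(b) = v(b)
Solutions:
 v(b) = C1*exp(-b) + C2*exp(b)


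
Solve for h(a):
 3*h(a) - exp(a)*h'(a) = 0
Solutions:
 h(a) = C1*exp(-3*exp(-a))


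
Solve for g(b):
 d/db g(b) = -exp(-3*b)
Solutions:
 g(b) = C1 + exp(-3*b)/3


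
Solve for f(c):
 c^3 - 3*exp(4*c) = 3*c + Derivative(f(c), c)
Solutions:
 f(c) = C1 + c^4/4 - 3*c^2/2 - 3*exp(4*c)/4


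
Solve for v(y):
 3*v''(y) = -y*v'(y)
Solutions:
 v(y) = C1 + C2*erf(sqrt(6)*y/6)


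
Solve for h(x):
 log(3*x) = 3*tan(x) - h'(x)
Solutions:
 h(x) = C1 - x*log(x) - x*log(3) + x - 3*log(cos(x))


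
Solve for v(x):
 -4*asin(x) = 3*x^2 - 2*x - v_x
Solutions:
 v(x) = C1 + x^3 - x^2 + 4*x*asin(x) + 4*sqrt(1 - x^2)


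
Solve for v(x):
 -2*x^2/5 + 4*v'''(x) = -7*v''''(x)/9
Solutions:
 v(x) = C1 + C2*x + C3*x^2 + C4*exp(-36*x/7) + x^5/600 - 7*x^4/4320 + 49*x^3/38880


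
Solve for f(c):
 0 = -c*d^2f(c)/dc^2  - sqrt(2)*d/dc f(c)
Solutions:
 f(c) = C1 + C2*c^(1 - sqrt(2))


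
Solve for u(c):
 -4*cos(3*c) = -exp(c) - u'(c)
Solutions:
 u(c) = C1 - exp(c) + 4*sin(3*c)/3


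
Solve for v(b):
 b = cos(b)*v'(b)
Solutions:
 v(b) = C1 + Integral(b/cos(b), b)


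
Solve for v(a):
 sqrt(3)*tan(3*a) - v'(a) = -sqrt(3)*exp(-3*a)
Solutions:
 v(a) = C1 + sqrt(3)*log(tan(3*a)^2 + 1)/6 - sqrt(3)*exp(-3*a)/3


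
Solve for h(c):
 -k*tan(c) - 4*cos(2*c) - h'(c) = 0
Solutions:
 h(c) = C1 + k*log(cos(c)) - 2*sin(2*c)


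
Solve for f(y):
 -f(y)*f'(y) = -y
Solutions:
 f(y) = -sqrt(C1 + y^2)
 f(y) = sqrt(C1 + y^2)


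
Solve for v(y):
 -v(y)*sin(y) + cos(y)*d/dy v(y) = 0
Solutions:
 v(y) = C1/cos(y)


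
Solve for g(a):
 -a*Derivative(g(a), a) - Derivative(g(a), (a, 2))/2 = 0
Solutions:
 g(a) = C1 + C2*erf(a)


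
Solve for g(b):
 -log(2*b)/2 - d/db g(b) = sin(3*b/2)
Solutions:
 g(b) = C1 - b*log(b)/2 - b*log(2)/2 + b/2 + 2*cos(3*b/2)/3


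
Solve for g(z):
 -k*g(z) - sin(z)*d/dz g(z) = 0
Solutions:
 g(z) = C1*exp(k*(-log(cos(z) - 1) + log(cos(z) + 1))/2)


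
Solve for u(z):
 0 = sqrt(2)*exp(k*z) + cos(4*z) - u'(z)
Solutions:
 u(z) = C1 + sin(4*z)/4 + sqrt(2)*exp(k*z)/k


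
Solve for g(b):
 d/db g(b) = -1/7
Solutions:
 g(b) = C1 - b/7


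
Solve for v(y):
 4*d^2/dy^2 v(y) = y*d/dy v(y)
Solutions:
 v(y) = C1 + C2*erfi(sqrt(2)*y/4)


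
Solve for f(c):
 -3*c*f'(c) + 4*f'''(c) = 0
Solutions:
 f(c) = C1 + Integral(C2*airyai(6^(1/3)*c/2) + C3*airybi(6^(1/3)*c/2), c)


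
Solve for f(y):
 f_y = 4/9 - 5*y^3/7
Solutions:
 f(y) = C1 - 5*y^4/28 + 4*y/9


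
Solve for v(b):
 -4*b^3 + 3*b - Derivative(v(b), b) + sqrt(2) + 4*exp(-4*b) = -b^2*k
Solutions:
 v(b) = C1 - b^4 + b^3*k/3 + 3*b^2/2 + sqrt(2)*b - exp(-4*b)


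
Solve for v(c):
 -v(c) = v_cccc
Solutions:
 v(c) = (C1*sin(sqrt(2)*c/2) + C2*cos(sqrt(2)*c/2))*exp(-sqrt(2)*c/2) + (C3*sin(sqrt(2)*c/2) + C4*cos(sqrt(2)*c/2))*exp(sqrt(2)*c/2)


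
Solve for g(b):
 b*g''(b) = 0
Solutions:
 g(b) = C1 + C2*b


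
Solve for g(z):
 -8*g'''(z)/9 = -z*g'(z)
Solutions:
 g(z) = C1 + Integral(C2*airyai(3^(2/3)*z/2) + C3*airybi(3^(2/3)*z/2), z)


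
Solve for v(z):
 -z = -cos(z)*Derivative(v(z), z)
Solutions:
 v(z) = C1 + Integral(z/cos(z), z)


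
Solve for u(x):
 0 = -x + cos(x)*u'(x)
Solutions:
 u(x) = C1 + Integral(x/cos(x), x)


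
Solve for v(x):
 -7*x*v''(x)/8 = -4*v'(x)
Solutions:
 v(x) = C1 + C2*x^(39/7)


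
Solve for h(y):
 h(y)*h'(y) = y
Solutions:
 h(y) = -sqrt(C1 + y^2)
 h(y) = sqrt(C1 + y^2)


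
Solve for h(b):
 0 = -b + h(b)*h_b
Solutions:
 h(b) = -sqrt(C1 + b^2)
 h(b) = sqrt(C1 + b^2)


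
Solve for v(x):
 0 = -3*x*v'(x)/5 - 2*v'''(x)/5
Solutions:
 v(x) = C1 + Integral(C2*airyai(-2^(2/3)*3^(1/3)*x/2) + C3*airybi(-2^(2/3)*3^(1/3)*x/2), x)


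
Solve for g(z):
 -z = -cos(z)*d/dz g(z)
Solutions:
 g(z) = C1 + Integral(z/cos(z), z)


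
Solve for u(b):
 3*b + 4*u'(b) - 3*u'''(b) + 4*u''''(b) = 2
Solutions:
 u(b) = C1 + C2*exp(b*((8*sqrt(15) + 31)^(-1/3) + 2 + (8*sqrt(15) + 31)^(1/3))/8)*sin(sqrt(3)*b*(-(8*sqrt(15) + 31)^(1/3) + (8*sqrt(15) + 31)^(-1/3))/8) + C3*exp(b*((8*sqrt(15) + 31)^(-1/3) + 2 + (8*sqrt(15) + 31)^(1/3))/8)*cos(sqrt(3)*b*(-(8*sqrt(15) + 31)^(1/3) + (8*sqrt(15) + 31)^(-1/3))/8) + C4*exp(b*(-(8*sqrt(15) + 31)^(1/3) - 1/(8*sqrt(15) + 31)^(1/3) + 1)/4) - 3*b^2/8 + b/2


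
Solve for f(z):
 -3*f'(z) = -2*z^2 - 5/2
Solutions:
 f(z) = C1 + 2*z^3/9 + 5*z/6


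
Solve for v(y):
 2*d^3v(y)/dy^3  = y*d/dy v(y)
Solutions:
 v(y) = C1 + Integral(C2*airyai(2^(2/3)*y/2) + C3*airybi(2^(2/3)*y/2), y)


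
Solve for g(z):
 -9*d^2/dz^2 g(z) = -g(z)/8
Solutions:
 g(z) = C1*exp(-sqrt(2)*z/12) + C2*exp(sqrt(2)*z/12)


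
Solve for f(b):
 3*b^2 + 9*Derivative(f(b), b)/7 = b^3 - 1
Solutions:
 f(b) = C1 + 7*b^4/36 - 7*b^3/9 - 7*b/9


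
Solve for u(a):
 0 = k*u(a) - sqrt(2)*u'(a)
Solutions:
 u(a) = C1*exp(sqrt(2)*a*k/2)


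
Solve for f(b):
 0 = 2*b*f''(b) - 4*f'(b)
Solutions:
 f(b) = C1 + C2*b^3


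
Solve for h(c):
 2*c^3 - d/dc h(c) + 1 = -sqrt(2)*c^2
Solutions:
 h(c) = C1 + c^4/2 + sqrt(2)*c^3/3 + c


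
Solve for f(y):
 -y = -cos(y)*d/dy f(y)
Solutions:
 f(y) = C1 + Integral(y/cos(y), y)


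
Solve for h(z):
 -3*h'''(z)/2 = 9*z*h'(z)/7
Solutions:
 h(z) = C1 + Integral(C2*airyai(-6^(1/3)*7^(2/3)*z/7) + C3*airybi(-6^(1/3)*7^(2/3)*z/7), z)


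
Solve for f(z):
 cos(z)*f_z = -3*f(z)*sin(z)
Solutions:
 f(z) = C1*cos(z)^3


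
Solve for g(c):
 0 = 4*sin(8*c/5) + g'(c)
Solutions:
 g(c) = C1 + 5*cos(8*c/5)/2


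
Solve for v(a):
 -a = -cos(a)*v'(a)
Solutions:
 v(a) = C1 + Integral(a/cos(a), a)


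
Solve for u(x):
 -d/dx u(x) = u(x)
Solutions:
 u(x) = C1*exp(-x)


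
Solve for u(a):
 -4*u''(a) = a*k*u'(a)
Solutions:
 u(a) = Piecewise((-sqrt(2)*sqrt(pi)*C1*erf(sqrt(2)*a*sqrt(k)/4)/sqrt(k) - C2, (k > 0) | (k < 0)), (-C1*a - C2, True))


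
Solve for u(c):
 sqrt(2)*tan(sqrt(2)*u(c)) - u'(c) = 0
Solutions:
 u(c) = sqrt(2)*(pi - asin(C1*exp(2*c)))/2
 u(c) = sqrt(2)*asin(C1*exp(2*c))/2


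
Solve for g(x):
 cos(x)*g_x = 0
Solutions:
 g(x) = C1


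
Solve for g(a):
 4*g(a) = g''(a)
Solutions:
 g(a) = C1*exp(-2*a) + C2*exp(2*a)
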